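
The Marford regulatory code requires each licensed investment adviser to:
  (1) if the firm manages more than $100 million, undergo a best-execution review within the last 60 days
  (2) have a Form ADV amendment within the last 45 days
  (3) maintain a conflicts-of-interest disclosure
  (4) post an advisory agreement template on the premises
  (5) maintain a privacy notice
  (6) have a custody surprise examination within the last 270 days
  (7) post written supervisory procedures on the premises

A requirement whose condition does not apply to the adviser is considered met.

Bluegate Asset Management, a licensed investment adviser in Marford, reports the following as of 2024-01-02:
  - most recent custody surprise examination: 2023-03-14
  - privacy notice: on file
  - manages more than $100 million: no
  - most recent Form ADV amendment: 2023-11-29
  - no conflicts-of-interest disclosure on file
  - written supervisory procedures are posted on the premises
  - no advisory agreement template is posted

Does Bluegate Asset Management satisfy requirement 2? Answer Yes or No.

Yes

2. Form ADV amendment 34 days ago vs limit 45 → met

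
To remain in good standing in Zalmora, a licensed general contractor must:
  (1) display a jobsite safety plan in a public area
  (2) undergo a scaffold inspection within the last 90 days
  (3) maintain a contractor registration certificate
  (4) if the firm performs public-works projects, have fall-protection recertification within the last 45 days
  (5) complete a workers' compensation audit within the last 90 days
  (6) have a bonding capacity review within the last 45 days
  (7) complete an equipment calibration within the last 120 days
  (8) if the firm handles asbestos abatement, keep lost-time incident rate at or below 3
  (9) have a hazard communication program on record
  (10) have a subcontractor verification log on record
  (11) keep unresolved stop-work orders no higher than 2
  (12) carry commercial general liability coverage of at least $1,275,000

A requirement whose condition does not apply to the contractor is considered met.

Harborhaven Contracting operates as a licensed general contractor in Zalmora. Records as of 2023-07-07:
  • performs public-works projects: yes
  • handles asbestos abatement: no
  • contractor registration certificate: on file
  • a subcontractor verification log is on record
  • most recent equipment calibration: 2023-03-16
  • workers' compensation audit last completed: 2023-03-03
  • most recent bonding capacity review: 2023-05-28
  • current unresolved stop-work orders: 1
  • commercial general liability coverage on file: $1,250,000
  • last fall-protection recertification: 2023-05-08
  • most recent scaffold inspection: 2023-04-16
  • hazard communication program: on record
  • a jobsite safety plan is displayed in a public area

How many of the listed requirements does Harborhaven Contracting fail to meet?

3

1. jobsite safety plan present → met
2. scaffold inspection 82 days ago vs limit 90 → met
3. contractor registration certificate present → met
4. condition 'performs public-works projects' holds; fall-protection recertification 60 days ago vs limit 45 → not met
5. workers' compensation audit 126 days ago vs limit 90 → not met
6. bonding capacity review 40 days ago vs limit 45 → met
7. equipment calibration 113 days ago vs limit 120 → met
8. condition 'handles asbestos abatement' does not hold → requirement n/a → met
9. hazard communication program present → met
10. subcontractor verification log present → met
11. unresolved stop-work orders 1 ≤ 2 → met
12. commercial general liability coverage $1,250,000 < $1,275,000 → not met
Not met: 3 of 12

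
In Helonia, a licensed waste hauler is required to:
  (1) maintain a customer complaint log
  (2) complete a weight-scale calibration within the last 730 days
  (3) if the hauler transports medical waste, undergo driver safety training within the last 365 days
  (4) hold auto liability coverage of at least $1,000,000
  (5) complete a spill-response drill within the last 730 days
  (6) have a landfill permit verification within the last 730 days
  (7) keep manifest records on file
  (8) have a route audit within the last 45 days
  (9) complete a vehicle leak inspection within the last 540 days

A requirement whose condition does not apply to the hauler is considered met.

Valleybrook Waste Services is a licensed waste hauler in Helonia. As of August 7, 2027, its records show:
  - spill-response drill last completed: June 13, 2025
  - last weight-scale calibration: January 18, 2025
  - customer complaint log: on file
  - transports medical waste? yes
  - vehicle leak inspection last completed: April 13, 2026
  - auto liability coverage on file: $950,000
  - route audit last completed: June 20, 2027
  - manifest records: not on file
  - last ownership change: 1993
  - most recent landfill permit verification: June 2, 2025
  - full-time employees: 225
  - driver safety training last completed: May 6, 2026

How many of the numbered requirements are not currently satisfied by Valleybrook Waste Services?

7

1. customer complaint log present → met
2. weight-scale calibration 931 days ago vs limit 730 → not met
3. condition 'transports medical waste' holds; driver safety training 458 days ago vs limit 365 → not met
4. auto liability coverage $950,000 < $1,000,000 → not met
5. spill-response drill 785 days ago vs limit 730 → not met
6. landfill permit verification 796 days ago vs limit 730 → not met
7. manifest records absent → not met
8. route audit 48 days ago vs limit 45 → not met
9. vehicle leak inspection 481 days ago vs limit 540 → met
Not met: 7 of 9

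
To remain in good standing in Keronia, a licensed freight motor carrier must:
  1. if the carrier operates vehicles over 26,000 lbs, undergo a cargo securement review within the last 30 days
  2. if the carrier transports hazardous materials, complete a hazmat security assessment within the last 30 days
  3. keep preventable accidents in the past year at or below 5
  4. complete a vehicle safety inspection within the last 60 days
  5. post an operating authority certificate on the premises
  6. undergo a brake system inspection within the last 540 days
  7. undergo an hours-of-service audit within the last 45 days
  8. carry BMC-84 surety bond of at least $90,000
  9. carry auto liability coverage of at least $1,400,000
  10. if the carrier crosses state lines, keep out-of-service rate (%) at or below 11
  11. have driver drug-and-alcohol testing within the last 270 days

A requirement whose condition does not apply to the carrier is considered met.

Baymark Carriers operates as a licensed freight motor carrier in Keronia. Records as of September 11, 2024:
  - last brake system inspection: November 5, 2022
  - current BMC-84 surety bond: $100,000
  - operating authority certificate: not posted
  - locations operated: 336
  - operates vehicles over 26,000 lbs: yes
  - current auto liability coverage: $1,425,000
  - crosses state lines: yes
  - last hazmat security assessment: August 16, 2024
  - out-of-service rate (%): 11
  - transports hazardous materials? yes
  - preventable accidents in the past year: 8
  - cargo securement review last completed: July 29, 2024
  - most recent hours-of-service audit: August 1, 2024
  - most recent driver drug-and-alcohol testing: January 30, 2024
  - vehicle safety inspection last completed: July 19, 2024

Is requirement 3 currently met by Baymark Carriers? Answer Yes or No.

No

3. preventable accidents in the past year 8 > 5 → not met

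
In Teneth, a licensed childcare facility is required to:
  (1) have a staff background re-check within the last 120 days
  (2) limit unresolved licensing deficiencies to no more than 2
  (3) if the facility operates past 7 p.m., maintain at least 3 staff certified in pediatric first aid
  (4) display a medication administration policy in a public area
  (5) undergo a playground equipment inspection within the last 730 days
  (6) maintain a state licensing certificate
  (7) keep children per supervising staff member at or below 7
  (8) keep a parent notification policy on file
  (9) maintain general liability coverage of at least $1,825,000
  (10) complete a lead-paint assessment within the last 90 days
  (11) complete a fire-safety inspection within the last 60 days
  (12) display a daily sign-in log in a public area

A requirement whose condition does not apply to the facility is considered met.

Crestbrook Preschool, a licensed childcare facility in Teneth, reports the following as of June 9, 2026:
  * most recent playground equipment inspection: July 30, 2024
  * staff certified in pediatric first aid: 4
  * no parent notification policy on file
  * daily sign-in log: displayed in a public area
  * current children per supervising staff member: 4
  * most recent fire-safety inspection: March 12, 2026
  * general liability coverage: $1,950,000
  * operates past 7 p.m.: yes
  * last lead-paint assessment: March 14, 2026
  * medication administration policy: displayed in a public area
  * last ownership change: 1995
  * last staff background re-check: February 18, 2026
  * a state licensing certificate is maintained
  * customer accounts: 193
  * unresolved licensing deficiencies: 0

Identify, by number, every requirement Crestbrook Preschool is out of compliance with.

8, 11

1. staff background re-check 111 days ago vs limit 120 → met
2. unresolved licensing deficiencies 0 ≤ 2 → met
3. condition 'operates past 7 p.m.' holds; staff certified in pediatric first aid 4 ≥ 3 → met
4. medication administration policy present → met
5. playground equipment inspection 679 days ago vs limit 730 → met
6. state licensing certificate present → met
7. children per supervising staff member 4 ≤ 7 → met
8. parent notification policy absent → not met
9. general liability coverage $1,950,000 ≥ $1,825,000 → met
10. lead-paint assessment 87 days ago vs limit 90 → met
11. fire-safety inspection 89 days ago vs limit 60 → not met
12. daily sign-in log present → met
Not met: 8, 11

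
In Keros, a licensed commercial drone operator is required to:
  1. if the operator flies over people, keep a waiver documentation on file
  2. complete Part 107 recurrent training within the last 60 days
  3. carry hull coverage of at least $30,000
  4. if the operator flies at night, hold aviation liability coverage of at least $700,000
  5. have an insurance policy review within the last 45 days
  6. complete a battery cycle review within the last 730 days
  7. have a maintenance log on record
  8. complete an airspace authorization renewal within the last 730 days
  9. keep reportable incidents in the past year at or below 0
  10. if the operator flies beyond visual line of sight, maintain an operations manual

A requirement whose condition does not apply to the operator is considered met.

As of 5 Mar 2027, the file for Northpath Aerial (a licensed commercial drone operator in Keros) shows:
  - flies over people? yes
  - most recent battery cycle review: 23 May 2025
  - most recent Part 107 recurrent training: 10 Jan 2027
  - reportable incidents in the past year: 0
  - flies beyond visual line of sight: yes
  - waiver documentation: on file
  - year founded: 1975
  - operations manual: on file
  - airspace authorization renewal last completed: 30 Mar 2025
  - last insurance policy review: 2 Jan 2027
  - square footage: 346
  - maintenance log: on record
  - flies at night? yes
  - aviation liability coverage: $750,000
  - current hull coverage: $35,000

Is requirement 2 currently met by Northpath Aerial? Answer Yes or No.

Yes

2. Part 107 recurrent training 54 days ago vs limit 60 → met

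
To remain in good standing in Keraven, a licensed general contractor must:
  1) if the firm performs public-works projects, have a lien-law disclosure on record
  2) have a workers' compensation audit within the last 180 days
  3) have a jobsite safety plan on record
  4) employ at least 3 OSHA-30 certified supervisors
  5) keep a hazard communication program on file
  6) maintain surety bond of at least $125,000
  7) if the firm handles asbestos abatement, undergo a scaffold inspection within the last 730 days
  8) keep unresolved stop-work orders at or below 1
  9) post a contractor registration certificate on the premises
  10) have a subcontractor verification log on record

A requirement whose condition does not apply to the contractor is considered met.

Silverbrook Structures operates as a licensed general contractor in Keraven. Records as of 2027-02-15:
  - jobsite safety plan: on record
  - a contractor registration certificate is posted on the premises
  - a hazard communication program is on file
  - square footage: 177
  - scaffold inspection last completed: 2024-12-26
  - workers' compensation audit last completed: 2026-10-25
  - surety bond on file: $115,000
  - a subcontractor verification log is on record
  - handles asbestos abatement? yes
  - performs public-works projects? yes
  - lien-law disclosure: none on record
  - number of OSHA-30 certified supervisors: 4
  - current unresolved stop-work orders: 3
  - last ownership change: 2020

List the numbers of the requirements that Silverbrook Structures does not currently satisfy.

1, 6, 7, 8

1. condition 'performs public-works projects' holds; lien-law disclosure absent → not met
2. workers' compensation audit 113 days ago vs limit 180 → met
3. jobsite safety plan present → met
4. OSHA-30 certified supervisors 4 ≥ 3 → met
5. hazard communication program present → met
6. surety bond $115,000 < $125,000 → not met
7. condition 'handles asbestos abatement' holds; scaffold inspection 781 days ago vs limit 730 → not met
8. unresolved stop-work orders 3 > 1 → not met
9. contractor registration certificate present → met
10. subcontractor verification log present → met
Not met: 1, 6, 7, 8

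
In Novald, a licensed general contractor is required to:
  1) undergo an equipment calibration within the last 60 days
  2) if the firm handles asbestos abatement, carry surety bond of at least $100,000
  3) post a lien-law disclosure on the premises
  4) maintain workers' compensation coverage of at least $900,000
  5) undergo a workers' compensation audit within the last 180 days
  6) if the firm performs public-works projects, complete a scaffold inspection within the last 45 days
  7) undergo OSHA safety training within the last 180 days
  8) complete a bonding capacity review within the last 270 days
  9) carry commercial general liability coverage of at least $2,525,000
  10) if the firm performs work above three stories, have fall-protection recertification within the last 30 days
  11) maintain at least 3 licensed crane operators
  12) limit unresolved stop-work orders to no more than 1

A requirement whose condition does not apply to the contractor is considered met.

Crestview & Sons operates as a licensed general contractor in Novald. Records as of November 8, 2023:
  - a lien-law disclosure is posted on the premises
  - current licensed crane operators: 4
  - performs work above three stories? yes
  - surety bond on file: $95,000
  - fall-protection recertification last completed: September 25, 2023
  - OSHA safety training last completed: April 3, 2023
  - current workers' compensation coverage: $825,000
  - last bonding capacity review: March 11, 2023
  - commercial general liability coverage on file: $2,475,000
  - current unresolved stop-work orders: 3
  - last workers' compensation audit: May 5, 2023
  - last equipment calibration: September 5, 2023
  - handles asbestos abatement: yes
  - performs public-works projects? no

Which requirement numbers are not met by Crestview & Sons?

1, 2, 4, 5, 7, 9, 10, 12

1. equipment calibration 64 days ago vs limit 60 → not met
2. condition 'handles asbestos abatement' holds; surety bond $95,000 < $100,000 → not met
3. lien-law disclosure present → met
4. workers' compensation coverage $825,000 < $900,000 → not met
5. workers' compensation audit 187 days ago vs limit 180 → not met
6. condition 'performs public-works projects' does not hold → requirement n/a → met
7. OSHA safety training 219 days ago vs limit 180 → not met
8. bonding capacity review 242 days ago vs limit 270 → met
9. commercial general liability coverage $2,475,000 < $2,525,000 → not met
10. condition 'performs work above three stories' holds; fall-protection recertification 44 days ago vs limit 30 → not met
11. licensed crane operators 4 ≥ 3 → met
12. unresolved stop-work orders 3 > 1 → not met
Not met: 1, 2, 4, 5, 7, 9, 10, 12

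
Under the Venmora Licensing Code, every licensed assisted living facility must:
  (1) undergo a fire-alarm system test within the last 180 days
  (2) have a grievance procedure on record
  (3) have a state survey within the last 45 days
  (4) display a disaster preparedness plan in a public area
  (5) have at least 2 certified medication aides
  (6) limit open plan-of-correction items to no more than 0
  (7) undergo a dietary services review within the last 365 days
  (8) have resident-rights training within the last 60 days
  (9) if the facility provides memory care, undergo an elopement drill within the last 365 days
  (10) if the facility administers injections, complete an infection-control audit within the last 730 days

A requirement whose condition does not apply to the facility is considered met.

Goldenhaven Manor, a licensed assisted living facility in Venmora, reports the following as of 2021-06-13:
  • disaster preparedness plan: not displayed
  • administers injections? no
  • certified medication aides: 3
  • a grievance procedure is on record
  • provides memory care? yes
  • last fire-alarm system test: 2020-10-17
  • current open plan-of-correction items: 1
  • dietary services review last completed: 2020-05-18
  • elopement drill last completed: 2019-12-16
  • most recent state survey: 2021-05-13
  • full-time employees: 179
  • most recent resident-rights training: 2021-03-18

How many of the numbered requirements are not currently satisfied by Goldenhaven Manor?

6

1. fire-alarm system test 239 days ago vs limit 180 → not met
2. grievance procedure present → met
3. state survey 31 days ago vs limit 45 → met
4. disaster preparedness plan absent → not met
5. certified medication aides 3 ≥ 2 → met
6. open plan-of-correction items 1 > 0 → not met
7. dietary services review 391 days ago vs limit 365 → not met
8. resident-rights training 87 days ago vs limit 60 → not met
9. condition 'provides memory care' holds; elopement drill 545 days ago vs limit 365 → not met
10. condition 'administers injections' does not hold → requirement n/a → met
Not met: 6 of 10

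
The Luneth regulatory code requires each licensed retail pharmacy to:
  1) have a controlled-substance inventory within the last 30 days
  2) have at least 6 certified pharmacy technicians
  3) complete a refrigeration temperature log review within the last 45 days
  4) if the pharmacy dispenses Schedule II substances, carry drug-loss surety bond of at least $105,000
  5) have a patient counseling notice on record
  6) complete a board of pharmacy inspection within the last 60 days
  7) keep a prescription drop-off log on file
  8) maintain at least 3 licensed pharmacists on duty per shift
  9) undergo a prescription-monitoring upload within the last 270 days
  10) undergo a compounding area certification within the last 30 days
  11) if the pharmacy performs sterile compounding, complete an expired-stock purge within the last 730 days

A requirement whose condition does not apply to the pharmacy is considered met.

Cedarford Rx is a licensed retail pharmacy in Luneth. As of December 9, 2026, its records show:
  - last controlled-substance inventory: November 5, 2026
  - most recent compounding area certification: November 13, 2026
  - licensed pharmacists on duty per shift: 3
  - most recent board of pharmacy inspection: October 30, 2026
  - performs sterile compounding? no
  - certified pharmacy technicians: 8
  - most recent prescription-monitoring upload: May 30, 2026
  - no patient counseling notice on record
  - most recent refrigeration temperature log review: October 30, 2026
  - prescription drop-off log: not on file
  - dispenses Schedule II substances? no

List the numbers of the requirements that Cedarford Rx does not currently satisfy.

1. controlled-substance inventory 34 days ago vs limit 30 → not met
2. certified pharmacy technicians 8 ≥ 6 → met
3. refrigeration temperature log review 40 days ago vs limit 45 → met
4. condition 'dispenses Schedule II substances' does not hold → requirement n/a → met
5. patient counseling notice absent → not met
6. board of pharmacy inspection 40 days ago vs limit 60 → met
7. prescription drop-off log absent → not met
8. licensed pharmacists on duty per shift 3 ≥ 3 → met
9. prescription-monitoring upload 193 days ago vs limit 270 → met
10. compounding area certification 26 days ago vs limit 30 → met
11. condition 'performs sterile compounding' does not hold → requirement n/a → met
Not met: 1, 5, 7

1, 5, 7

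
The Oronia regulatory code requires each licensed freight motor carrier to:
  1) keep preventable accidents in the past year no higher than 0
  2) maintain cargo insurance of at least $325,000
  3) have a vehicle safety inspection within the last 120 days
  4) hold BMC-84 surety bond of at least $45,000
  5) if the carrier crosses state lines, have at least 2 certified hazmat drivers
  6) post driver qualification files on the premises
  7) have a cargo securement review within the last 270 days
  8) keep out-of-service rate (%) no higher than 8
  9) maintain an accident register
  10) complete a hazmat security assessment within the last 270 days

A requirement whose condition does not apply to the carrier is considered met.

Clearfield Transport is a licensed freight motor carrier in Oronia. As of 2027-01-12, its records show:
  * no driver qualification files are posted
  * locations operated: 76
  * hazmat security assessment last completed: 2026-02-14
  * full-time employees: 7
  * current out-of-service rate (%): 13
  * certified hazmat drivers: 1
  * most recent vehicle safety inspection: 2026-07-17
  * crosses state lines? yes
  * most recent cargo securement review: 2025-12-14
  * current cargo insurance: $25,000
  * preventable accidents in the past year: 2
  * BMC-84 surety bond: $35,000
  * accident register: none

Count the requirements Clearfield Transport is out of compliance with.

10

1. preventable accidents in the past year 2 > 0 → not met
2. cargo insurance $25,000 < $325,000 → not met
3. vehicle safety inspection 179 days ago vs limit 120 → not met
4. BMC-84 surety bond $35,000 < $45,000 → not met
5. condition 'crosses state lines' holds; certified hazmat drivers 1 < 2 → not met
6. driver qualification files absent → not met
7. cargo securement review 394 days ago vs limit 270 → not met
8. out-of-service rate (%) 13 > 8 → not met
9. accident register absent → not met
10. hazmat security assessment 332 days ago vs limit 270 → not met
Not met: 10 of 10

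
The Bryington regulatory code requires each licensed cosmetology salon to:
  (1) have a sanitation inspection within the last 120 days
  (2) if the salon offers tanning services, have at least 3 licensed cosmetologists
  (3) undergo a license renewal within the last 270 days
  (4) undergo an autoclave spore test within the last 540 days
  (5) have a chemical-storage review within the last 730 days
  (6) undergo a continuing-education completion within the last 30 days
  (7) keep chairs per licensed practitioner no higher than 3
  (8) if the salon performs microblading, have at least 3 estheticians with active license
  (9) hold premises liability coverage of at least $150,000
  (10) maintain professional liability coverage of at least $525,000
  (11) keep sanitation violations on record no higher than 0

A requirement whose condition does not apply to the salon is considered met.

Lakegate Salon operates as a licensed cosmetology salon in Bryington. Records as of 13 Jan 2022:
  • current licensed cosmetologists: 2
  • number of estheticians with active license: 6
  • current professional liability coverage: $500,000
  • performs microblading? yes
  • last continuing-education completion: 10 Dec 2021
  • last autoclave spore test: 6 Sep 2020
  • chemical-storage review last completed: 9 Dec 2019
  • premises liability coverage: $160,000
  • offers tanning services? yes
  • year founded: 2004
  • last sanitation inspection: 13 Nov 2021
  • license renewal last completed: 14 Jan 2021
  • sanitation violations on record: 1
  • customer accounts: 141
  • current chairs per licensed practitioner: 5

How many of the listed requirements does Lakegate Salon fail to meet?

7

1. sanitation inspection 61 days ago vs limit 120 → met
2. condition 'offers tanning services' holds; licensed cosmetologists 2 < 3 → not met
3. license renewal 364 days ago vs limit 270 → not met
4. autoclave spore test 494 days ago vs limit 540 → met
5. chemical-storage review 766 days ago vs limit 730 → not met
6. continuing-education completion 34 days ago vs limit 30 → not met
7. chairs per licensed practitioner 5 > 3 → not met
8. condition 'performs microblading' holds; estheticians with active license 6 ≥ 3 → met
9. premises liability coverage $160,000 ≥ $150,000 → met
10. professional liability coverage $500,000 < $525,000 → not met
11. sanitation violations on record 1 > 0 → not met
Not met: 7 of 11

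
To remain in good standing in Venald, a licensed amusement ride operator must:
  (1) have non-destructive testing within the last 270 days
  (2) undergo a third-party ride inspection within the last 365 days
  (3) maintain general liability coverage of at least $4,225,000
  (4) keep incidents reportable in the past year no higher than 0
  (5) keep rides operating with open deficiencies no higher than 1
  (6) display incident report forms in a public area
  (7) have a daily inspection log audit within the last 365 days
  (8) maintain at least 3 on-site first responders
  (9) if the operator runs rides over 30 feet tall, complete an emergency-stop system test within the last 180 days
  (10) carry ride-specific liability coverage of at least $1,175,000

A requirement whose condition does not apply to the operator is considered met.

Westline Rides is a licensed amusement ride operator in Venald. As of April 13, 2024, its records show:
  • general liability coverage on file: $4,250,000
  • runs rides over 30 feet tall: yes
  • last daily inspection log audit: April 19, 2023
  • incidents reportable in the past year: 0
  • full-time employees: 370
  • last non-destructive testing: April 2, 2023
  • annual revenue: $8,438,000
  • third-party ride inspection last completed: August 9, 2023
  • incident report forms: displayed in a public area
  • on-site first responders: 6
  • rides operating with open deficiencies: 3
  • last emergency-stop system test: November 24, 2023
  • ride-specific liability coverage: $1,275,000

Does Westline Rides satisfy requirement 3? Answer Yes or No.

3. general liability coverage $4,250,000 ≥ $4,225,000 → met

Yes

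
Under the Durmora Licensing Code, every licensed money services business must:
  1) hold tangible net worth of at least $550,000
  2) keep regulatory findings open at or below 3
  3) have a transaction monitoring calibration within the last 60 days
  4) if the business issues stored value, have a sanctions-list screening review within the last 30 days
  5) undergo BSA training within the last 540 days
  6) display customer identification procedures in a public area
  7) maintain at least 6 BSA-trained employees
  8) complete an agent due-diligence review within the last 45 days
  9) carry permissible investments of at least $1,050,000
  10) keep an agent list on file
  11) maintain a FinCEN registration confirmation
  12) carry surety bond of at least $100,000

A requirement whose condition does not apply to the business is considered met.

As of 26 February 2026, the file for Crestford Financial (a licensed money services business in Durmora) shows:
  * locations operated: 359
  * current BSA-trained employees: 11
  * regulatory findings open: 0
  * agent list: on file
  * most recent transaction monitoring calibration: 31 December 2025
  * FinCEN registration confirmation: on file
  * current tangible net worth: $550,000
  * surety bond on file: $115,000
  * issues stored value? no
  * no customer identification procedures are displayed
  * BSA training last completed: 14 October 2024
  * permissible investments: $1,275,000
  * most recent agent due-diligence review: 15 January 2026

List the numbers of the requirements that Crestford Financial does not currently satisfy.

6

1. tangible net worth $550,000 ≥ $550,000 → met
2. regulatory findings open 0 ≤ 3 → met
3. transaction monitoring calibration 57 days ago vs limit 60 → met
4. condition 'issues stored value' does not hold → requirement n/a → met
5. BSA training 500 days ago vs limit 540 → met
6. customer identification procedures absent → not met
7. BSA-trained employees 11 ≥ 6 → met
8. agent due-diligence review 42 days ago vs limit 45 → met
9. permissible investments $1,275,000 ≥ $1,050,000 → met
10. agent list present → met
11. FinCEN registration confirmation present → met
12. surety bond $115,000 ≥ $100,000 → met
Not met: 6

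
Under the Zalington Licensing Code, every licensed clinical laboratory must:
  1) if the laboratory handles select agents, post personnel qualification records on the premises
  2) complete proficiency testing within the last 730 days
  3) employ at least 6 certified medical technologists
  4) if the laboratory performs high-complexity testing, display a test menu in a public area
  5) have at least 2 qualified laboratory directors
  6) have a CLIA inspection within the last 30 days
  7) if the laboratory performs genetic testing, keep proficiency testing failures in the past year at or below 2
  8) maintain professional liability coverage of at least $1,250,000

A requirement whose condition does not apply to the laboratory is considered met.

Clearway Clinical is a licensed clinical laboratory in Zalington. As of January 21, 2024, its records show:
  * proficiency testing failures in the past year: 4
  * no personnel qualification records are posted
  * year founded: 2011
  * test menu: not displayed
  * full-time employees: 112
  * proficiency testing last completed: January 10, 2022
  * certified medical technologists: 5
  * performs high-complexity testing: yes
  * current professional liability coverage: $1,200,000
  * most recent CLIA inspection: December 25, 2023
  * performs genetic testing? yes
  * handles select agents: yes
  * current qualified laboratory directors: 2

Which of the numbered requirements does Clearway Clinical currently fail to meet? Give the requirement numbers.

1. condition 'handles select agents' holds; personnel qualification records absent → not met
2. proficiency testing 741 days ago vs limit 730 → not met
3. certified medical technologists 5 < 6 → not met
4. condition 'performs high-complexity testing' holds; test menu absent → not met
5. qualified laboratory directors 2 ≥ 2 → met
6. CLIA inspection 27 days ago vs limit 30 → met
7. condition 'performs genetic testing' holds; proficiency testing failures in the past year 4 > 2 → not met
8. professional liability coverage $1,200,000 < $1,250,000 → not met
Not met: 1, 2, 3, 4, 7, 8

1, 2, 3, 4, 7, 8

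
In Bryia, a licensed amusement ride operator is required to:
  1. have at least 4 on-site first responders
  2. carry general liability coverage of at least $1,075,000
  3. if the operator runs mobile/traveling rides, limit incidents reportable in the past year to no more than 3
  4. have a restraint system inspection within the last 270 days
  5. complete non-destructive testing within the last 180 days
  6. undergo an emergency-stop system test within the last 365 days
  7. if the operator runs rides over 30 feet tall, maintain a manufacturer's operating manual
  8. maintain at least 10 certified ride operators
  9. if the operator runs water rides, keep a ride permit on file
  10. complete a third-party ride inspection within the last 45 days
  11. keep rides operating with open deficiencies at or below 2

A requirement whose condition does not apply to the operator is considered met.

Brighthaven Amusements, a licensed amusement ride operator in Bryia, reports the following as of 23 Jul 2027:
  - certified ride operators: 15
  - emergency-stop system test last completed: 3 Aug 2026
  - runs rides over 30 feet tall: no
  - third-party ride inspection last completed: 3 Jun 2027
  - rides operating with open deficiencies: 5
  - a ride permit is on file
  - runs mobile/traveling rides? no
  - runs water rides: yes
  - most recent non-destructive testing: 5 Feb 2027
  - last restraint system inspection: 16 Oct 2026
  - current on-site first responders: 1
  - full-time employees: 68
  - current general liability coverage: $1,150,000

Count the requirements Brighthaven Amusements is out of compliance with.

4

1. on-site first responders 1 < 4 → not met
2. general liability coverage $1,150,000 ≥ $1,075,000 → met
3. condition 'runs mobile/traveling rides' does not hold → requirement n/a → met
4. restraint system inspection 280 days ago vs limit 270 → not met
5. non-destructive testing 168 days ago vs limit 180 → met
6. emergency-stop system test 354 days ago vs limit 365 → met
7. condition 'runs rides over 30 feet tall' does not hold → requirement n/a → met
8. certified ride operators 15 ≥ 10 → met
9. condition 'runs water rides' holds; ride permit present → met
10. third-party ride inspection 50 days ago vs limit 45 → not met
11. rides operating with open deficiencies 5 > 2 → not met
Not met: 4 of 11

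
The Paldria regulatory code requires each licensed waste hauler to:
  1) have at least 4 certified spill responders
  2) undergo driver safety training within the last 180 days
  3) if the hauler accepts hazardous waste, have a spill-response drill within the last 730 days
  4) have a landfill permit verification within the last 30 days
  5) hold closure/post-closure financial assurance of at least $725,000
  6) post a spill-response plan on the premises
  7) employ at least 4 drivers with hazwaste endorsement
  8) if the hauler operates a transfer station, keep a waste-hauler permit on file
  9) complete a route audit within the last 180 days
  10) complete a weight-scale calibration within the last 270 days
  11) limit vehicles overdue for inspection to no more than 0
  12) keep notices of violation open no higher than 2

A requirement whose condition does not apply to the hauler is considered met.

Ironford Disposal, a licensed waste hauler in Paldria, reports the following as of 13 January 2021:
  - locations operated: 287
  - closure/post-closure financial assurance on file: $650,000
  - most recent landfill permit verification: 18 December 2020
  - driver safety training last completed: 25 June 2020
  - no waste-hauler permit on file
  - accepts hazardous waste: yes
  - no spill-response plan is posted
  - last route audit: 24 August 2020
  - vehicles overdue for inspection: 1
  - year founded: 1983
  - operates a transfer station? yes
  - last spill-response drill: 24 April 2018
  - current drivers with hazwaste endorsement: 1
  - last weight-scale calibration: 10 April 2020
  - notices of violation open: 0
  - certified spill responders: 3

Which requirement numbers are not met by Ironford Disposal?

1. certified spill responders 3 < 4 → not met
2. driver safety training 202 days ago vs limit 180 → not met
3. condition 'accepts hazardous waste' holds; spill-response drill 995 days ago vs limit 730 → not met
4. landfill permit verification 26 days ago vs limit 30 → met
5. closure/post-closure financial assurance $650,000 < $725,000 → not met
6. spill-response plan absent → not met
7. drivers with hazwaste endorsement 1 < 4 → not met
8. condition 'operates a transfer station' holds; waste-hauler permit absent → not met
9. route audit 142 days ago vs limit 180 → met
10. weight-scale calibration 278 days ago vs limit 270 → not met
11. vehicles overdue for inspection 1 > 0 → not met
12. notices of violation open 0 ≤ 2 → met
Not met: 1, 2, 3, 5, 6, 7, 8, 10, 11

1, 2, 3, 5, 6, 7, 8, 10, 11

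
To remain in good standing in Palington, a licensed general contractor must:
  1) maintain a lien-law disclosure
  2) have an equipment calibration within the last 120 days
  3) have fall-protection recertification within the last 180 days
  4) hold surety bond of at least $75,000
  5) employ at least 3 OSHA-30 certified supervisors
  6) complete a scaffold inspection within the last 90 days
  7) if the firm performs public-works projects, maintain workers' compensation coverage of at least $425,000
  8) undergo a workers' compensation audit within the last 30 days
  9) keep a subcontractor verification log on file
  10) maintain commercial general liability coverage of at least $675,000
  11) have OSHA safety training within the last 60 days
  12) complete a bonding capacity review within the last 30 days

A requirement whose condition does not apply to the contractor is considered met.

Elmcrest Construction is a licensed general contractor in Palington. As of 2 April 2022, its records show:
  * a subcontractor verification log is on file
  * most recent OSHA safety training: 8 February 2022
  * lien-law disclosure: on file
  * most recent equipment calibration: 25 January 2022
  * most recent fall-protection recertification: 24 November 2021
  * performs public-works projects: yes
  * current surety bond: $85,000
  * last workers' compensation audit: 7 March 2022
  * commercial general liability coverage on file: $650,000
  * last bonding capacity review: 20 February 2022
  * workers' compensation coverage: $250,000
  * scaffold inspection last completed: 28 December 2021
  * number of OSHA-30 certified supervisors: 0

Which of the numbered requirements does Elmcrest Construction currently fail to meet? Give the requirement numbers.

5, 6, 7, 10, 12

1. lien-law disclosure present → met
2. equipment calibration 67 days ago vs limit 120 → met
3. fall-protection recertification 129 days ago vs limit 180 → met
4. surety bond $85,000 ≥ $75,000 → met
5. OSHA-30 certified supervisors 0 < 3 → not met
6. scaffold inspection 95 days ago vs limit 90 → not met
7. condition 'performs public-works projects' holds; workers' compensation coverage $250,000 < $425,000 → not met
8. workers' compensation audit 26 days ago vs limit 30 → met
9. subcontractor verification log present → met
10. commercial general liability coverage $650,000 < $675,000 → not met
11. OSHA safety training 53 days ago vs limit 60 → met
12. bonding capacity review 41 days ago vs limit 30 → not met
Not met: 5, 6, 7, 10, 12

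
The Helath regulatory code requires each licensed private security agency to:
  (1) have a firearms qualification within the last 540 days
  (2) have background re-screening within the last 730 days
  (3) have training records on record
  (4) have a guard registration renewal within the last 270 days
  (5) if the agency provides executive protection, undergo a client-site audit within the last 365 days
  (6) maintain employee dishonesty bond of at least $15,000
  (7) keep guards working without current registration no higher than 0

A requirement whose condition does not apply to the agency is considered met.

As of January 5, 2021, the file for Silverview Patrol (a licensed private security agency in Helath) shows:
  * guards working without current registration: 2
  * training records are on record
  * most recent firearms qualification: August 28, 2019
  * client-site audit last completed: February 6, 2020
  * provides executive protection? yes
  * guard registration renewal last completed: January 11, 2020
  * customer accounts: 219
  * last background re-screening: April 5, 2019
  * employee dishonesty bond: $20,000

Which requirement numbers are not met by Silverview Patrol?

1. firearms qualification 496 days ago vs limit 540 → met
2. background re-screening 641 days ago vs limit 730 → met
3. training records present → met
4. guard registration renewal 360 days ago vs limit 270 → not met
5. condition 'provides executive protection' holds; client-site audit 334 days ago vs limit 365 → met
6. employee dishonesty bond $20,000 ≥ $15,000 → met
7. guards working without current registration 2 > 0 → not met
Not met: 4, 7

4, 7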